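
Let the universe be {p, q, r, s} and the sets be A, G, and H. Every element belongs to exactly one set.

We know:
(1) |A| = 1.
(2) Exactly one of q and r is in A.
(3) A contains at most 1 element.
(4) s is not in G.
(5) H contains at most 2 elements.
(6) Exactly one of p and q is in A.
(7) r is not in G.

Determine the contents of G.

G = {p}

From (4): s ∉ G.
From (7): r ∉ G.
Suppose p ∉ G: no assignment then satisfies all the clues, so p ∈ G.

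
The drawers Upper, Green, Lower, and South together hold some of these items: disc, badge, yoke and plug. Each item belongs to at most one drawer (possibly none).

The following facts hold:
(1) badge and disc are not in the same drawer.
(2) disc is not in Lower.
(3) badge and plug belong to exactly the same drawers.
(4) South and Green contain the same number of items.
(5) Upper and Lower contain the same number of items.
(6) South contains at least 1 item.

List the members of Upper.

Upper = {}

From (2): disc ∉ Lower.
Suppose disc ∈ Upper: no assignment then satisfies all the clues, so disc ∉ Upper.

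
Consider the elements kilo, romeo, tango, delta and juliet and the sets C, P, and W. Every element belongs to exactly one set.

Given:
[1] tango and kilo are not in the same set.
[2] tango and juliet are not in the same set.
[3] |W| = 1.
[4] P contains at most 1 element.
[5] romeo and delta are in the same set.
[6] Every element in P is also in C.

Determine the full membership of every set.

C = {delta, juliet, kilo, romeo}; P = {}; W = {tango}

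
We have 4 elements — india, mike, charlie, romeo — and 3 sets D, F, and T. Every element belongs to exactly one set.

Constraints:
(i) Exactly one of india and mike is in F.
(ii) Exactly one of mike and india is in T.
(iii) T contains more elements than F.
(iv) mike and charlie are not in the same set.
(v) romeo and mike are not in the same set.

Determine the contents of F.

F = {mike}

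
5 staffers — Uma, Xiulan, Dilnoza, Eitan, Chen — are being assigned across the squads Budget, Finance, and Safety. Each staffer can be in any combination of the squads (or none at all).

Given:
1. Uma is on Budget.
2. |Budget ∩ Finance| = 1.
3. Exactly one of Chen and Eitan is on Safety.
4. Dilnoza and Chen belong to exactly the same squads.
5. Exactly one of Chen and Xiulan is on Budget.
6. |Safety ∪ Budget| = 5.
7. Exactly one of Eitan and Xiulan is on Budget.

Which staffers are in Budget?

Budget = {Chen, Dilnoza, Eitan, Uma}

From (1): Uma ∈ Budget.
Suppose Xiulan ∈ Budget: no assignment then satisfies all the clues, so Xiulan ∉ Budget.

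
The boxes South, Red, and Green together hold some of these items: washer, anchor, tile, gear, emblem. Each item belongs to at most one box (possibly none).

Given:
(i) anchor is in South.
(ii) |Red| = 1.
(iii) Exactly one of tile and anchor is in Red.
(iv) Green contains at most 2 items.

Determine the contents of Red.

Red = {tile}

From (i): anchor ∈ South.
(iii) (exactly one): tile ∈ Red.
(ii): Red already has 1, so the rest are out.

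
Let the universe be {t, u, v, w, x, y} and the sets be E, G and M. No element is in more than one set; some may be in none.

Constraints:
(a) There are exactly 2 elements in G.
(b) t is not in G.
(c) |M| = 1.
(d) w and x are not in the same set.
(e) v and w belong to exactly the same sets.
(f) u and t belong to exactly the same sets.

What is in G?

G = {v, w}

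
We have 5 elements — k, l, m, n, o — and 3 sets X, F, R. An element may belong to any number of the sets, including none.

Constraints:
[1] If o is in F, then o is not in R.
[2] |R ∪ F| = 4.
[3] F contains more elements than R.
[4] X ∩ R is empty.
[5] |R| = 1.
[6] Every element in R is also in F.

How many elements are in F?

4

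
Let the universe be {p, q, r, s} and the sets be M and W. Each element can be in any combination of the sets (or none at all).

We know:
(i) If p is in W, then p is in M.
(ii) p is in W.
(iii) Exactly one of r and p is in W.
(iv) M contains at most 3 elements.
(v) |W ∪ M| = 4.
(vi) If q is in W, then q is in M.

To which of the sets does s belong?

s: W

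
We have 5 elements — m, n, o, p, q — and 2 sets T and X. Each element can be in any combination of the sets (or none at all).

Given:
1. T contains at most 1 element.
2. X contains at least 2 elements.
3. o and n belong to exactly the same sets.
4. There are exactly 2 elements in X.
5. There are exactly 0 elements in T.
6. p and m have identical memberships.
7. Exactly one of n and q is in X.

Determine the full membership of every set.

T = {}; X = {n, o}

(5): T already has 0, so the rest are out.
Suppose m ∈ X: no assignment then satisfies all the clues, so m ∉ X.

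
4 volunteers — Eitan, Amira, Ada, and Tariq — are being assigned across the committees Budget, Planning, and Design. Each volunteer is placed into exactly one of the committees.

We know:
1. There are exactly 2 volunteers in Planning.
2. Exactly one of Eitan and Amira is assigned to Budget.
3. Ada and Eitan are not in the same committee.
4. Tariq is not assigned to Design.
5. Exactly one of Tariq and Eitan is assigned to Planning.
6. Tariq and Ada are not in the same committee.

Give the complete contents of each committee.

Budget = {Eitan}; Planning = {Amira, Tariq}; Design = {Ada}

From (4): Tariq ∉ Design.
Suppose Eitan ∉ Budget: no assignment then satisfies all the clues, so Eitan ∈ Budget.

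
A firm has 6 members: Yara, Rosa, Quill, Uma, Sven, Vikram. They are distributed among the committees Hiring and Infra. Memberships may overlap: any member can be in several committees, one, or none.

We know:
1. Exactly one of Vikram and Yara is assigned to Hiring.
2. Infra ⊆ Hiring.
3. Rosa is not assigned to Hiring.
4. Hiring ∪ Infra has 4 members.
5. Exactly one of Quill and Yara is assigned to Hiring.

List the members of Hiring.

Hiring = {Quill, Sven, Uma, Vikram}

From (3): Rosa ∉ Hiring.
(2) contrapositive: Rosa ∉ Infra.
Suppose Yara ∈ Hiring: no assignment then satisfies all the clues, so Yara ∉ Hiring.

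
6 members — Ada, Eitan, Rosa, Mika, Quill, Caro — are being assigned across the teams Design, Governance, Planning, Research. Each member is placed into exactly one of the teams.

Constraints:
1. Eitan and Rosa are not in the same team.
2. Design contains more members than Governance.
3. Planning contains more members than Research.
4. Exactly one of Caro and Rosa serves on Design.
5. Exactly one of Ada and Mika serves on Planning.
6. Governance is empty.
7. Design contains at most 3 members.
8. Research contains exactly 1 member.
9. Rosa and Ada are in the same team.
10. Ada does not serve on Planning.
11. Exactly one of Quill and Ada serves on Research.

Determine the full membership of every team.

Design = {Ada, Rosa}; Governance = {}; Planning = {Caro, Eitan, Mika}; Research = {Quill}

From (10): Ada ∉ Planning.
(5) (exactly one): Mika ∈ Planning.
(6): Governance already has 0, so the rest are out.
(9): Rosa matches Ada: Rosa ∉ Planning.
Suppose Ada ∉ Design: no assignment then satisfies all the clues, so Ada ∈ Design.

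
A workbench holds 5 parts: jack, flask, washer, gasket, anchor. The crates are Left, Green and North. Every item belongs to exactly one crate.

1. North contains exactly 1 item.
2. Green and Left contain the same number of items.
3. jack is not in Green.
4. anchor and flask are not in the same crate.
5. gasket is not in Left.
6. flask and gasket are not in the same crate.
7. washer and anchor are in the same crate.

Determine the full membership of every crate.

From (3): jack ∉ Green.
From (5): gasket ∉ Left.
Suppose jack ∉ Left: no assignment then satisfies all the clues, so jack ∈ Left.

Left = {flask, jack}; Green = {anchor, washer}; North = {gasket}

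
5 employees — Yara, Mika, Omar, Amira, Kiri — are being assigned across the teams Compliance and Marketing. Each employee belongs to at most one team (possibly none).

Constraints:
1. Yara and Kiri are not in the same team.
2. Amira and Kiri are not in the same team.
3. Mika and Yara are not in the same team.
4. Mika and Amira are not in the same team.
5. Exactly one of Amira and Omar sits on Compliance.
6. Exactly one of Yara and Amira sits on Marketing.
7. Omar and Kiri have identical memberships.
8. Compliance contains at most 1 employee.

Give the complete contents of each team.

Compliance = {Amira}; Marketing = {Yara}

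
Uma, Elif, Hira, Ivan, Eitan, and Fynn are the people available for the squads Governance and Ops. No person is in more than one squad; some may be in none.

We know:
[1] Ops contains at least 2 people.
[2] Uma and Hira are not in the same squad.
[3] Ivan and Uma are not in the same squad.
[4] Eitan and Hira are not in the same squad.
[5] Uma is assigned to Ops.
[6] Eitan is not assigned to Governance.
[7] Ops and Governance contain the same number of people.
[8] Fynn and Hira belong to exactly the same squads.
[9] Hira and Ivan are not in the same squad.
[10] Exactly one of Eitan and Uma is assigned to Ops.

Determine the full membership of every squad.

Governance = {Fynn, Hira}; Ops = {Elif, Uma}

From (5): Uma ∈ Ops.
From (6): Eitan ∉ Governance.
(2): Hira ∉ Ops.
(3): Ivan ∉ Ops.
(8): Fynn matches Hira: Fynn ∉ Ops.
(10) (exactly one): Eitan ∉ Ops.
(1): only 2 candidates remain for Ops, so all are in.
Suppose Hira ∉ Governance: no assignment then satisfies all the clues, so Hira ∈ Governance.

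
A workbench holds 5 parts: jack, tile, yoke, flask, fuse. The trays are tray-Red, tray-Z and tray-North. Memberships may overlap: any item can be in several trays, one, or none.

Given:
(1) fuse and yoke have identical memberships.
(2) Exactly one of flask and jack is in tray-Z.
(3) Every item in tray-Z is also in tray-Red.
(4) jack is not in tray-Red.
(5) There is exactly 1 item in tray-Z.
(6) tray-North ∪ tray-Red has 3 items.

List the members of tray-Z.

From (4): jack ∉ tray-Red.
(3) contrapositive: jack ∉ tray-Z.
(2) (exactly one): flask ∈ tray-Z.
(3) with flask ∈ tray-Z: flask ∈ tray-Red.
(5): tray-Z already has 1, so the rest are out.

tray-Z = {flask}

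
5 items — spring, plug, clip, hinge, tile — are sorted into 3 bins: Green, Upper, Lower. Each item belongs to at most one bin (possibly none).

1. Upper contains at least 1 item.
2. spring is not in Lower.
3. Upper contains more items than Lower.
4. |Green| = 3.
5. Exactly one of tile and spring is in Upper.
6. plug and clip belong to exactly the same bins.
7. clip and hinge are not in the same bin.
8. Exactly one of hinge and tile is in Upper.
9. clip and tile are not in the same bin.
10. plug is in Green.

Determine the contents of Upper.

Upper = {tile}

From (2): spring ∉ Lower.
From (10): plug ∈ Green.
(6): clip matches plug: clip ∈ Green.
(7): hinge ∉ Green.
(9): tile ∉ Green.
(4): only 3 candidates remain for Green, so all are in.
(5) (exactly one): tile ∈ Upper.
(8) (exactly one): hinge ∉ Upper.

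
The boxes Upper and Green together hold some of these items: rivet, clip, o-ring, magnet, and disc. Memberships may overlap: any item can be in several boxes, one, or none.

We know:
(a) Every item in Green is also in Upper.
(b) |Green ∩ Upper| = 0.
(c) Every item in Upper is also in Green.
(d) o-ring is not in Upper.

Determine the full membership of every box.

Upper = {}; Green = {}

From (d): o-ring ∉ Upper.
(a) contrapositive: o-ring ∉ Green.
Suppose rivet ∈ Upper: no assignment then satisfies all the clues, so rivet ∉ Upper.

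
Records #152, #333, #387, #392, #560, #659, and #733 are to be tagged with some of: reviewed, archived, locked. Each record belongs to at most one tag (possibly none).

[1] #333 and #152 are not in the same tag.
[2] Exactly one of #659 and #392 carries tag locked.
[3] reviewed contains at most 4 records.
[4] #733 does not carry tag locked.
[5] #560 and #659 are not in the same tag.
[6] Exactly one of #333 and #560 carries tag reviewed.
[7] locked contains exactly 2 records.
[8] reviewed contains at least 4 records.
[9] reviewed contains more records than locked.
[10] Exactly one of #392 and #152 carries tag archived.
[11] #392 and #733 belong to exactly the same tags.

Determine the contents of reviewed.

From (4): #733 ∉ locked.
(11): #392 matches #733: #392 ∉ locked.
(2) (exactly one): #659 ∈ locked.
(5): #560 ∉ locked.
Suppose #152 ∈ reviewed: no assignment then satisfies all the clues, so #152 ∉ reviewed.

reviewed = {#387, #392, #560, #733}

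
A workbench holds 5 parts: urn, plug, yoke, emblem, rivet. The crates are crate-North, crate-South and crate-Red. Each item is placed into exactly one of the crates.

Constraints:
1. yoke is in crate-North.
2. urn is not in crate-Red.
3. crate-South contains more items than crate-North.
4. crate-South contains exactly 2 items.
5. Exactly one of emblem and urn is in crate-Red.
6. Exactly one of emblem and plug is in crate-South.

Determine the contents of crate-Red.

crate-Red = {emblem, rivet}

From (1): yoke ∈ crate-North.
From (2): urn ∉ crate-Red.
(5) (exactly one): emblem ∈ crate-Red.
(6) (exactly one): plug ∈ crate-South.
Suppose rivet ∉ crate-Red: no assignment then satisfies all the clues, so rivet ∈ crate-Red.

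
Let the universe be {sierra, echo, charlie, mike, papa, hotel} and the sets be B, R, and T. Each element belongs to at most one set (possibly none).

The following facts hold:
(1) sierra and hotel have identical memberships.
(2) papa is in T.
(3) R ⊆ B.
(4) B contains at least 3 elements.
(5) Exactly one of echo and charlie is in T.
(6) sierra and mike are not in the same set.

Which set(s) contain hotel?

hotel: B

From (2): papa ∈ T.
Suppose hotel ∉ B: no assignment then satisfies all the clues, so hotel ∈ B.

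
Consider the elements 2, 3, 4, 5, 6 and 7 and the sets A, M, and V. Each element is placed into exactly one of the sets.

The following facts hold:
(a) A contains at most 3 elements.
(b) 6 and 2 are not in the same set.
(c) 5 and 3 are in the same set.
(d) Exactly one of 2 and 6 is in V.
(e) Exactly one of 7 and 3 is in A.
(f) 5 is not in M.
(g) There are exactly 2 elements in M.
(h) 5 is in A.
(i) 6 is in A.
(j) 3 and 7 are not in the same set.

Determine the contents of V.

V = {2}

From (f): 5 ∉ M.
From (h): 5 ∈ A.
From (i): 6 ∈ A.
(b): 2 ∉ A.
(c): 3 matches 5: 3 ∈ A.
(d) (exactly one): 2 ∈ V.
(e) (exactly one): 7 ∉ A.
(g): only 2 candidates remain for M, so all are in.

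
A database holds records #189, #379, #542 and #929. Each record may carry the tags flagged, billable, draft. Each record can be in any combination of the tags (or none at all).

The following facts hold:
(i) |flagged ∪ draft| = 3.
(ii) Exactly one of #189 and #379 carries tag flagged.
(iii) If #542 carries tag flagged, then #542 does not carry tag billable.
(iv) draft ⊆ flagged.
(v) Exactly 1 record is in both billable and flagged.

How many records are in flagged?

3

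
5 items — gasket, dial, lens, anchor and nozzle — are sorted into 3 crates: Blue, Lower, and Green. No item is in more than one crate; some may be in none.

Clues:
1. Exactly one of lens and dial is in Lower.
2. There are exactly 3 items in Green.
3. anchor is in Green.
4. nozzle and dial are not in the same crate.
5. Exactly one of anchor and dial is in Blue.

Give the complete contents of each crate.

Blue = {dial}; Lower = {lens}; Green = {anchor, gasket, nozzle}

From (3): anchor ∈ Green.
(5) (exactly one): dial ∈ Blue.
(1) (exactly one): lens ∈ Lower.
(2): only 3 candidates remain for Green, so all are in.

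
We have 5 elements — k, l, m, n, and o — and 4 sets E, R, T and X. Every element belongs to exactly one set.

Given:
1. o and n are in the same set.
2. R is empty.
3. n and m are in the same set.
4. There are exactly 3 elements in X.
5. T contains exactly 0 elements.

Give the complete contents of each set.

E = {k, l}; R = {}; T = {}; X = {m, n, o}

(2): R already has 0, so the rest are out.
(5): T already has 0, so the rest are out.
Suppose k ∉ E: no assignment then satisfies all the clues, so k ∈ E.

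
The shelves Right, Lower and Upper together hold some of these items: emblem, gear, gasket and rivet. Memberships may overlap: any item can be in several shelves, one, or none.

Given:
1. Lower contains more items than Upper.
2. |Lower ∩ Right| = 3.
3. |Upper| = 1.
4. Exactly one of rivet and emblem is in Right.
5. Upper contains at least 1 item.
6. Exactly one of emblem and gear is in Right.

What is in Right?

Right = {gasket, gear, rivet}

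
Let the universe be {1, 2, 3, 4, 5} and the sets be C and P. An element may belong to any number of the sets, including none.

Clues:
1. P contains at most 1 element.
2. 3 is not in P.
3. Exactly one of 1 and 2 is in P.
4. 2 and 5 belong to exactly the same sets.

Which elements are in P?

P = {1}

From (2): 3 ∉ P.
Suppose 1 ∉ P: no assignment then satisfies all the clues, so 1 ∈ P.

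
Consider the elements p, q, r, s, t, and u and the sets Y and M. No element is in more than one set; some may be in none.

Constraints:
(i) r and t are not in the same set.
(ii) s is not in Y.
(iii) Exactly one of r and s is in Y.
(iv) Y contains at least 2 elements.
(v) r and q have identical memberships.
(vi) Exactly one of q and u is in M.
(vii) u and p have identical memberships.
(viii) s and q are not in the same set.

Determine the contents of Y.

Y = {q, r}

From (ii): s ∉ Y.
(iii) (exactly one): r ∈ Y.
(v): q matches r: q ∈ Y.
(vi) (exactly one): u ∈ M.
(vii): p matches u: p ∉ Y.
(vii): p matches u: p ∈ M.
(i): t ∉ Y.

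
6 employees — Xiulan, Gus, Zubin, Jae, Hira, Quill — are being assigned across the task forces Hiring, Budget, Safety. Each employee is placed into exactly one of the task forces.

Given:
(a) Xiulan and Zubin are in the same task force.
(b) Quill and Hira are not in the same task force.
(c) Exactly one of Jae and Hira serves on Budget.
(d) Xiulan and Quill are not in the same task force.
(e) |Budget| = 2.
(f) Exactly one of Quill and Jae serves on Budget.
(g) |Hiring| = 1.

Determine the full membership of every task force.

Hiring = {Quill}; Budget = {Gus, Jae}; Safety = {Hira, Xiulan, Zubin}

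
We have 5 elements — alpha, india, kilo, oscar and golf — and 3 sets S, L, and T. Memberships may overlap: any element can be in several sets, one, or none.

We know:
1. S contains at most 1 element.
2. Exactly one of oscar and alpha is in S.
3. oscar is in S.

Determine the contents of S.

From (3): oscar ∈ S.
(1): S already has 1, so the rest are out.

S = {oscar}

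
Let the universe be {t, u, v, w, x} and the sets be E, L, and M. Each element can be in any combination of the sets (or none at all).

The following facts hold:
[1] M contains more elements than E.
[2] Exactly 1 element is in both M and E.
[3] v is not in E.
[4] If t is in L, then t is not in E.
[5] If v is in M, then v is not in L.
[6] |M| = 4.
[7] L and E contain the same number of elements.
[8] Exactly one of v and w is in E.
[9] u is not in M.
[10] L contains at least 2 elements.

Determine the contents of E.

E = {u, w}

From (3): v ∉ E.
From (9): u ∉ M.
(6): only 4 candidates remain for M, so all are in.
(8) (exactly one): w ∈ E.
(5): v ∉ L.
Suppose t ∈ E: no assignment then satisfies all the clues, so t ∉ E.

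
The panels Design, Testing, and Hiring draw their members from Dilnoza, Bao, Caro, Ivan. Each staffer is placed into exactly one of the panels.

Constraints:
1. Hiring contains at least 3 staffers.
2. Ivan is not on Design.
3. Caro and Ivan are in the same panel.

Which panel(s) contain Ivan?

Ivan: Hiring

From (2): Ivan ∉ Design.
(3): Caro matches Ivan: Caro ∉ Design.
Suppose Ivan ∈ Testing: no assignment then satisfies all the clues, so Ivan ∉ Testing.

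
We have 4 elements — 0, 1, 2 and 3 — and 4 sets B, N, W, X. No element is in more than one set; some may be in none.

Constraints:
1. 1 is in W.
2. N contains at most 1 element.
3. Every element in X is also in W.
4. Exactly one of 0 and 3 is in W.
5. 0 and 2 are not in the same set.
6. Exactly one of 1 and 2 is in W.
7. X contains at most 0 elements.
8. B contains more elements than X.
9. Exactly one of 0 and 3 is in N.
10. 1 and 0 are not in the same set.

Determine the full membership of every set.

From (1): 1 ∈ W.
(6) (exactly one): 2 ∉ W.
(7): X already has 0, so the rest are out.
(10): 0 ∉ W.
(4) (exactly one): 3 ∈ W.
(9) (exactly one): 0 ∈ N.
(2): N already has 1, so the rest are out.
Suppose 2 ∉ B: no assignment then satisfies all the clues, so 2 ∈ B.

B = {2}; N = {0}; W = {1, 3}; X = {}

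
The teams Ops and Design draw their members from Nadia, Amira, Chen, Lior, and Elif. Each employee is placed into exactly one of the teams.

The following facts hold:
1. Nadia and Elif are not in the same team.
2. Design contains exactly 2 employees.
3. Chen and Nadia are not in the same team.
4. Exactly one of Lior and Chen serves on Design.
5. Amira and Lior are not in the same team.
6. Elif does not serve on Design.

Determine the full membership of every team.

Ops = {Amira, Chen, Elif}; Design = {Lior, Nadia}

From (6): Elif ∉ Design.
Only one team left: Elif ∈ Ops.
(1): Nadia ∉ Ops.
Only one team left: Nadia ∈ Design.
(3): Chen ∉ Design.
(4) (exactly one): Lior ∈ Design.
(5): Amira ∉ Design.
Only one team left: Amira ∈ Ops.
Only one team left: Chen ∈ Ops.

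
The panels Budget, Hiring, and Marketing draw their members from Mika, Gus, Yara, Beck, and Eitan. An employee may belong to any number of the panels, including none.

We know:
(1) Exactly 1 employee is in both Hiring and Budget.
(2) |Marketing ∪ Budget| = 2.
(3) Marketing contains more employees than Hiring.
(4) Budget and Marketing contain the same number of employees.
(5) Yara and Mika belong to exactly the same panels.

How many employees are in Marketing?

2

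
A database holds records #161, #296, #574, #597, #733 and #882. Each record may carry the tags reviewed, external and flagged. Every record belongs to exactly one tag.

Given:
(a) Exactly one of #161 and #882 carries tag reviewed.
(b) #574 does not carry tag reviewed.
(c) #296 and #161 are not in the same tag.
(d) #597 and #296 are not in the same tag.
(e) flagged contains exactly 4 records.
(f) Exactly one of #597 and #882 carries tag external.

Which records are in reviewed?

reviewed = {#161}

From (b): #574 ∉ reviewed.
Suppose #161 ∉ reviewed: no assignment then satisfies all the clues, so #161 ∈ reviewed.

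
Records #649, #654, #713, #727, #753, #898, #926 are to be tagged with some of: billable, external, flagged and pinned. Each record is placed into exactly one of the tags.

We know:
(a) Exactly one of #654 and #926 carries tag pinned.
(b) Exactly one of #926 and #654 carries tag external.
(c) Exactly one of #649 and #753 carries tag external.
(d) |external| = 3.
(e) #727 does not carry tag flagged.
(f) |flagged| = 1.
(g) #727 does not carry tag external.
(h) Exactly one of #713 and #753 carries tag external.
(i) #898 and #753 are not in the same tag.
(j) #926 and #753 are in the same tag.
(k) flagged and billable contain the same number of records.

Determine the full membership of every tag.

From (e): #727 ∉ flagged.
From (g): #727 ∉ external.
Suppose #649 ∈ billable: no assignment then satisfies all the clues, so #649 ∉ billable.

billable = {#727}; external = {#649, #654, #713}; flagged = {#898}; pinned = {#753, #926}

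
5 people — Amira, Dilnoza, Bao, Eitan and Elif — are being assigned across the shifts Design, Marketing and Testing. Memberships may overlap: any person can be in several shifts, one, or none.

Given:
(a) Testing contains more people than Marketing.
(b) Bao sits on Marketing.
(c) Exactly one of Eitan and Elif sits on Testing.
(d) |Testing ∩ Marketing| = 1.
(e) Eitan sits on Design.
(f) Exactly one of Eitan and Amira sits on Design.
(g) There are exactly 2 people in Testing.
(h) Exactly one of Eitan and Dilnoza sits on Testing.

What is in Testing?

Testing = {Bao, Eitan}

From (b): Bao ∈ Marketing.
From (e): Eitan ∈ Design.
(f) (exactly one): Amira ∉ Design.
Suppose Amira ∈ Testing: no assignment then satisfies all the clues, so Amira ∉ Testing.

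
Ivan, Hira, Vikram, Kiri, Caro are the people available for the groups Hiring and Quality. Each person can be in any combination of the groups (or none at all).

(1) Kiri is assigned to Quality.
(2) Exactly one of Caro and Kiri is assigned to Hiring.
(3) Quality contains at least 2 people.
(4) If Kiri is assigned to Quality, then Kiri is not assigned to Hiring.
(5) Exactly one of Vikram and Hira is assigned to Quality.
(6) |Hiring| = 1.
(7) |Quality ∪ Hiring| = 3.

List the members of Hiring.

Hiring = {Caro}

From (1): Kiri ∈ Quality.
(4): Kiri ∉ Hiring.
(2) (exactly one): Caro ∈ Hiring.
(6): Hiring already has 1, so the rest are out.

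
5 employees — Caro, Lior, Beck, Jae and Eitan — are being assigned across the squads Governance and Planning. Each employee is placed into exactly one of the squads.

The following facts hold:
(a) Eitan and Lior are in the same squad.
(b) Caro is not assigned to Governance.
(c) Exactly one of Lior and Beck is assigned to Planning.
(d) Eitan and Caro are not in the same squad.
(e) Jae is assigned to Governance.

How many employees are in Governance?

3

From (b): Caro ∉ Governance.
From (e): Jae ∈ Governance.
Only one squad left: Caro ∈ Planning.
(d): Eitan ∉ Planning.
Only one squad left: Eitan ∈ Governance.
(a): Lior matches Eitan: Lior ∈ Governance.
(c) (exactly one): Beck ∈ Planning.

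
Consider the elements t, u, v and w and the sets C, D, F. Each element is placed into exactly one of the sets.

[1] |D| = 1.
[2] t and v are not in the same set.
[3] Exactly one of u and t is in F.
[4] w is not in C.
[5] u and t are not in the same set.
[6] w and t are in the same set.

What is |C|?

1

From (4): w ∉ C.
(6): t matches w: t ∉ C.
Suppose t ∈ D: no assignment then satisfies all the clues, so t ∉ D.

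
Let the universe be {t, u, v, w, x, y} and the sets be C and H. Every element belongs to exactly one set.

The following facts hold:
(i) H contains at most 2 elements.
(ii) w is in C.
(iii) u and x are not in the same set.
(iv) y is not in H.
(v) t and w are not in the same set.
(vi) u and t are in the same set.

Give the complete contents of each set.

From (ii): w ∈ C.
From (iv): y ∉ H.
(v): t ∉ C.
(vi): u matches t: u ∉ C.
Only one set left: t ∈ H.
Only one set left: u ∈ H.
Only one set left: y ∈ C.
(i): H already has 2, so the rest are out.
Only one set left: v ∈ C.
Only one set left: x ∈ C.

C = {v, w, x, y}; H = {t, u}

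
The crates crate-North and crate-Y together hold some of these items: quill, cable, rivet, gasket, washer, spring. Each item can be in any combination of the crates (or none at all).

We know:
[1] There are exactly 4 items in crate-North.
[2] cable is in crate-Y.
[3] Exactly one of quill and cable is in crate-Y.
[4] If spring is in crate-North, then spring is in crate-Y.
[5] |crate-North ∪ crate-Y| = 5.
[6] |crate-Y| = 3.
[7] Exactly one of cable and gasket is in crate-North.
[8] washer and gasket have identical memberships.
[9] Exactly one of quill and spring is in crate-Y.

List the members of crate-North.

crate-North = {gasket, rivet, spring, washer}

From (2): cable ∈ crate-Y.
(3) (exactly one): quill ∉ crate-Y.
(9) (exactly one): spring ∈ crate-Y.
Suppose quill ∈ crate-North: no assignment then satisfies all the clues, so quill ∉ crate-North.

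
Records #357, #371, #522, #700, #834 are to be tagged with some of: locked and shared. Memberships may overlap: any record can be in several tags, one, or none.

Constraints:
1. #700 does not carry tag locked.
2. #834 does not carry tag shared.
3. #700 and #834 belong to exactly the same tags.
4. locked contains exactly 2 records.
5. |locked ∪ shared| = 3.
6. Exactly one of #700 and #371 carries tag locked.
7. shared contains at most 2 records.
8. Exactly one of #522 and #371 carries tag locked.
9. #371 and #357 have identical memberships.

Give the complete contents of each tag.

locked = {#357, #371}; shared = {#522}

From (1): #700 ∉ locked.
From (2): #834 ∉ shared.
(3): #834 matches #700: #834 ∉ locked.
(3): #700 matches #834: #700 ∉ shared.
(6) (exactly one): #371 ∈ locked.
(8) (exactly one): #522 ∉ locked.
(9): #357 matches #371: #357 ∈ locked.
Suppose #357 ∈ shared: no assignment then satisfies all the clues, so #357 ∉ shared.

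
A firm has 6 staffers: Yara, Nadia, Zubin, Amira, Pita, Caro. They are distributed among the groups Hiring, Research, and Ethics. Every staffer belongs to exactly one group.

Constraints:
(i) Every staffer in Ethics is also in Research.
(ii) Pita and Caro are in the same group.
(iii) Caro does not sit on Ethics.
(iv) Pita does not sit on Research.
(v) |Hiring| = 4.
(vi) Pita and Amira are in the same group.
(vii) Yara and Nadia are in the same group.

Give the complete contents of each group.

Hiring = {Amira, Caro, Pita, Zubin}; Research = {Nadia, Yara}; Ethics = {}

From (iii): Caro ∉ Ethics.
From (iv): Pita ∉ Research.
(i) contrapositive: Pita ∉ Ethics.
(ii): Caro matches Pita: Caro ∉ Research.
(vi): Amira matches Pita: Amira ∉ Research.
(vi): Amira matches Pita: Amira ∉ Ethics.
Only one group left: Amira ∈ Hiring.
Only one group left: Pita ∈ Hiring.
Only one group left: Caro ∈ Hiring.
Suppose Yara ∈ Hiring: no assignment then satisfies all the clues, so Yara ∉ Hiring.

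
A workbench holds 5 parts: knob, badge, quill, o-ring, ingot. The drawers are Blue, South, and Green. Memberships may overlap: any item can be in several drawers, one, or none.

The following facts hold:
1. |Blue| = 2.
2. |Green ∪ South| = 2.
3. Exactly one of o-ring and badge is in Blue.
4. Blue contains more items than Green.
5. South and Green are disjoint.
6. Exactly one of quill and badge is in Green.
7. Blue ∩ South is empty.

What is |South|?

1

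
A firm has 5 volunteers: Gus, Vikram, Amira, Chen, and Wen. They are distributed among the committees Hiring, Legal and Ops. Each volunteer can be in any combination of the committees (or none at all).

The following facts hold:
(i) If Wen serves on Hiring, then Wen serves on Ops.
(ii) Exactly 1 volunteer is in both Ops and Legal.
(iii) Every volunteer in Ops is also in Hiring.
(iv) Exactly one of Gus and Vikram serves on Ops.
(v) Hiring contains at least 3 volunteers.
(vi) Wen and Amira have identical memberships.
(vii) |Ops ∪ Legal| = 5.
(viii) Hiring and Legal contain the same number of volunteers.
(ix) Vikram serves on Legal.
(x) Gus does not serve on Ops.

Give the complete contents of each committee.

Hiring = {Amira, Vikram, Wen}; Legal = {Chen, Gus, Vikram}; Ops = {Amira, Vikram, Wen}

From (ix): Vikram ∈ Legal.
From (x): Gus ∉ Ops.
(iv) (exactly one): Vikram ∈ Ops.
(iii) with Vikram ∈ Ops: Vikram ∈ Hiring.
Suppose Gus ∈ Hiring: no assignment then satisfies all the clues, so Gus ∉ Hiring.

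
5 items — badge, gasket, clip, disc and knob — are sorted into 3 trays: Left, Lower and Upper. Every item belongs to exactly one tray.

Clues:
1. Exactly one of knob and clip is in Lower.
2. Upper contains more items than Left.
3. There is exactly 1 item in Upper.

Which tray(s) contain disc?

disc: Lower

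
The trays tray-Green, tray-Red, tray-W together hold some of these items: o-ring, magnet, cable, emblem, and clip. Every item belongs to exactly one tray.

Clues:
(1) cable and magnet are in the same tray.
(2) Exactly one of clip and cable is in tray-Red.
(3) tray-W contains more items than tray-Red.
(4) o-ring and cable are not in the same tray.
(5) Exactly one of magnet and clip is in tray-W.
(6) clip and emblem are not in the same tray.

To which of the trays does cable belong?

cable: tray-W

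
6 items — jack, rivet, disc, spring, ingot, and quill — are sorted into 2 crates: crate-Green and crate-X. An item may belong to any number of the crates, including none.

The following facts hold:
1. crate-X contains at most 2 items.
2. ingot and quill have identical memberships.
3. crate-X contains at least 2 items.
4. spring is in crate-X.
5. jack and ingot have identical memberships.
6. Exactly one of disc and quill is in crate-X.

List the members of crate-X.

From (4): spring ∈ crate-X.
Suppose jack ∈ crate-X: no assignment then satisfies all the clues, so jack ∉ crate-X.

crate-X = {disc, spring}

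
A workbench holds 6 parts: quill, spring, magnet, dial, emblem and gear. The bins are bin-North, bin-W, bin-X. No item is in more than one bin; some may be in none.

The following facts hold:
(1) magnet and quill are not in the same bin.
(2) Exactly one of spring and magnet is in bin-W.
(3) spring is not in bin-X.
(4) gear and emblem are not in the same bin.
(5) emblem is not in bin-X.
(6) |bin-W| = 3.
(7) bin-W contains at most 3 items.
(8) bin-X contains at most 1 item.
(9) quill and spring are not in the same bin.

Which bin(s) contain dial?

dial: bin-W

From (3): spring ∉ bin-X.
From (5): emblem ∉ bin-X.
Suppose dial ∈ bin-North: no assignment then satisfies all the clues, so dial ∉ bin-North.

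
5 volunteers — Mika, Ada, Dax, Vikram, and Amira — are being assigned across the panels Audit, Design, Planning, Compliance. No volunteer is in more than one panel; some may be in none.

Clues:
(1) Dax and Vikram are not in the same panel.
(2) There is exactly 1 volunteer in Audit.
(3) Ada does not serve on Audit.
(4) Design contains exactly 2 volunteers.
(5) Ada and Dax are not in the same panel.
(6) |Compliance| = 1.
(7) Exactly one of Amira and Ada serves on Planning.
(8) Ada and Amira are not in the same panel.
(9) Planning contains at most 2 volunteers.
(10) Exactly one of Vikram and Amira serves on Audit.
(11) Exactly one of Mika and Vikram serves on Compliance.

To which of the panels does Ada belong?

Ada: Planning

From (3): Ada ∉ Audit.
Suppose Ada ∈ Design: no assignment then satisfies all the clues, so Ada ∉ Design.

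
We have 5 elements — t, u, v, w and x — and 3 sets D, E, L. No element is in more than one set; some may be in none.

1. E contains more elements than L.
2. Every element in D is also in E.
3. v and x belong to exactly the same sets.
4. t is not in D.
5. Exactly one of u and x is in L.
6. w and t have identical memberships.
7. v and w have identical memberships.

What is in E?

E = {t, v, w, x}

From (4): t ∉ D.
(6): w matches t: w ∉ D.
(7): v matches w: v ∉ D.
(3): x matches v: x ∉ D.
Suppose t ∉ E: no assignment then satisfies all the clues, so t ∈ E.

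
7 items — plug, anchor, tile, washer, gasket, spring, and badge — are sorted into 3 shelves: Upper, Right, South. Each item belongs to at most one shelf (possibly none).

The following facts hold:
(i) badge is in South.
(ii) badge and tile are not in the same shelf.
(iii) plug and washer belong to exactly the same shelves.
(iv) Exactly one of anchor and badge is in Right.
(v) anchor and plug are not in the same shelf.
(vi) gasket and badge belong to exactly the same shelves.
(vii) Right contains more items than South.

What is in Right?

Right = {anchor, spring, tile}

From (i): badge ∈ South.
(ii): tile ∉ South.
(iv) (exactly one): anchor ∈ Right.
(v): plug ∉ Right.
(vi): gasket matches badge: gasket ∉ Upper.
(vi): gasket matches badge: gasket ∉ Right.
(vi): gasket matches badge: gasket ∈ South.
(iii): washer matches plug: washer ∉ Right.
Suppose tile ∉ Right: no assignment then satisfies all the clues, so tile ∈ Right.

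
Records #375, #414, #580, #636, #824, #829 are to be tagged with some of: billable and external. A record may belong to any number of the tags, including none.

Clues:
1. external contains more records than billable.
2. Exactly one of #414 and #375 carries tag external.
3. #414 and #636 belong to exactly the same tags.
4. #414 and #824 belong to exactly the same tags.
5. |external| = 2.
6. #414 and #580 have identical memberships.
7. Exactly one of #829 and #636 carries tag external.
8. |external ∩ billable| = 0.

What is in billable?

billable = {}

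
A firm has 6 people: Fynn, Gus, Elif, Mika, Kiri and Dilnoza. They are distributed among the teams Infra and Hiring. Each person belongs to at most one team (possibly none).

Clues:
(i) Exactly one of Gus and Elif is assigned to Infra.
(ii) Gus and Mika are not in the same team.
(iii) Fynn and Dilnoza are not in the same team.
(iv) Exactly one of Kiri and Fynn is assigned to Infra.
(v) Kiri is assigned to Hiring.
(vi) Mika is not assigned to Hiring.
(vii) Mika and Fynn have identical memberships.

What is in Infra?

Infra = {Elif, Fynn, Mika}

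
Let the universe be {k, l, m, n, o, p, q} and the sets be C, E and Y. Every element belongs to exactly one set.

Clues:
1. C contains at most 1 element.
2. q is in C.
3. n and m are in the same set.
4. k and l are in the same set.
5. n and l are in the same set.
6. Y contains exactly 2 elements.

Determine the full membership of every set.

C = {q}; E = {k, l, m, n}; Y = {o, p}

From (2): q ∈ C.
(1): C already has 1, so the rest are out.
Suppose k ∉ E: no assignment then satisfies all the clues, so k ∈ E.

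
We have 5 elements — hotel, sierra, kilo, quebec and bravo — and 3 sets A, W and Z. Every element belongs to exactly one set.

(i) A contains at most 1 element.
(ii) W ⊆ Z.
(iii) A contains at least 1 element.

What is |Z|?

4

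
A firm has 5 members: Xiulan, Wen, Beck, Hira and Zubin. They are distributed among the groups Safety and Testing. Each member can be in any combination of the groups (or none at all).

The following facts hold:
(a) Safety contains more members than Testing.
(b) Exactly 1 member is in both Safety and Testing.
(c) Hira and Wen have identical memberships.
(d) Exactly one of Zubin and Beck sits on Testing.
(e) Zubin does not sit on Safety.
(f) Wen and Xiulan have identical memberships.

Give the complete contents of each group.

Safety = {Beck, Hira, Wen, Xiulan}; Testing = {Beck}

From (e): Zubin ∉ Safety.
Suppose Xiulan ∉ Safety: no assignment then satisfies all the clues, so Xiulan ∈ Safety.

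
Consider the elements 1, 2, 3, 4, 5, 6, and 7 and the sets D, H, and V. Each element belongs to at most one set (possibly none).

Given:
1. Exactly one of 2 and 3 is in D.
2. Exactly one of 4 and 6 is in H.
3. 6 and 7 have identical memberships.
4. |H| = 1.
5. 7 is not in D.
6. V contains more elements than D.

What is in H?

H = {4}

From (5): 7 ∉ D.
(3): 6 matches 7: 6 ∉ D.
Suppose 1 ∈ H: no assignment then satisfies all the clues, so 1 ∉ H.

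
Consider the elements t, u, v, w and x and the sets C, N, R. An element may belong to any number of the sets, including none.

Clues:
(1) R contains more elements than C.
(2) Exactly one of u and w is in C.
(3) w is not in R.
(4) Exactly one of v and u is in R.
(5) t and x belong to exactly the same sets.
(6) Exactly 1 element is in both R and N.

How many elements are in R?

3

From (3): w ∉ R.
Suppose t ∈ C: no assignment then satisfies all the clues, so t ∉ C.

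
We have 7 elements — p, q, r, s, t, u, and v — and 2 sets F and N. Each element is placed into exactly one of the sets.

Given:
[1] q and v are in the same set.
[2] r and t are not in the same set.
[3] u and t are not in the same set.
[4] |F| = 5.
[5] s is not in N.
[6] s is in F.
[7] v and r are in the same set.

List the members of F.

F = {q, r, s, u, v}

From (5): s ∉ N.
From (6): s ∈ F.
Suppose p ∈ F: no assignment then satisfies all the clues, so p ∉ F.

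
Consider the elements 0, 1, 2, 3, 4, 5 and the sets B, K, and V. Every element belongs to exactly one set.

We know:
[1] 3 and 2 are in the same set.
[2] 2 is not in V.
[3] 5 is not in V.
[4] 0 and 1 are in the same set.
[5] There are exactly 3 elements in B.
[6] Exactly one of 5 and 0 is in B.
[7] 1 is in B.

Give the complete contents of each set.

B = {0, 1, 4}; K = {2, 3, 5}; V = {}

From (2): 2 ∉ V.
From (3): 5 ∉ V.
From (7): 1 ∈ B.
(1): 3 matches 2: 3 ∉ V.
(4): 0 matches 1: 0 ∈ B.
(6) (exactly one): 5 ∉ B.
Only one set left: 5 ∈ K.
Suppose 2 ∈ B: no assignment then satisfies all the clues, so 2 ∉ B.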